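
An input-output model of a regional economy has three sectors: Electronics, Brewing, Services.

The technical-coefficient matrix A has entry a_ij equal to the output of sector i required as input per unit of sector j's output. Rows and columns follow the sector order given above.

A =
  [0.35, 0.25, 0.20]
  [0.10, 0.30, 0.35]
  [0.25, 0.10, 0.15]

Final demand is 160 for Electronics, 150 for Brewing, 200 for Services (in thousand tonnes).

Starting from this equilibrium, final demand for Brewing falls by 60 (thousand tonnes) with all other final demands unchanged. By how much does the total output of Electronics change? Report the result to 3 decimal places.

I − A =
  [   0.65    -0.25    -0.20]
  [  -0.10     0.70    -0.35]
  [  -0.25    -0.10     0.85]
Cofactors of I−A, C_ij = (−1)^(i+j)·(minor ij) (rows/columns in the sector order above):
  C_11 = (0.70)(0.85) − (-0.35)(-0.10) = 0.5600
  C_12 = −[(-0.10)(0.85) − (-0.35)(-0.25)] = 0.1725
  C_13 = (-0.10)(-0.10) − (0.70)(-0.25) = 0.1850
  C_21 = −[(-0.25)(0.85) − (-0.20)(-0.10)] = 0.2325
  C_22 = (0.65)(0.85) − (-0.20)(-0.25) = 0.5025
  C_23 = −[(0.65)(-0.10) − (-0.25)(-0.25)] = 0.1275
  C_31 = (-0.25)(-0.35) − (-0.20)(0.70) = 0.2275
  C_32 = −[(0.65)(-0.35) − (-0.20)(-0.10)] = 0.2475
  C_33 = (0.65)(0.70) − (-0.25)(-0.10) = 0.4300
det(I−A) = Σ_j (I−A)_1j·C_1j = (0.65)(0.5600) + (-0.25)(0.1725) + (-0.20)(0.1850) = 0.283875
adj(I−A) = Cᵀ =
  [ 0.5600   0.2325   0.2275]
  [ 0.1725   0.5025   0.2475]
  [ 0.1850   0.1275   0.4300]
(I − A)⁻¹ = adj(I−A) / det(I−A) ≈
  [   1.9727     0.8190     0.8014]
  [   0.6077     1.7701     0.8719]
  [   0.6517     0.4491     1.5148]
Δx = (I − A)⁻¹ Δd with Δd having -60 in the Brewing component and 0 elsewhere.
So Δx_1 = L_12 · (-60), where L_12 = adj(I−A)_12 / det(I−A) = 0.2325 / 0.283875.
Δx_1 = 0.2325 × (-60) / 0.283875 = -13.95 / 0.283875 ≈ -49.141.

Δx_1 = -49.141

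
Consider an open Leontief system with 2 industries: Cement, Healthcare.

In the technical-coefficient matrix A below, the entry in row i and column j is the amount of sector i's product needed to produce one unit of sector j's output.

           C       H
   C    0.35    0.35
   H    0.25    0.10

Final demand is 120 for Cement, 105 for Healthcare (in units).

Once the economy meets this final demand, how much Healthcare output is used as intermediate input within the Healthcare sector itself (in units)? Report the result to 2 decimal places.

I − A =
  [   0.65    -0.35]
  [  -0.25     0.90]
det(I−A) = (0.65)(0.90) − (-0.35)(-0.25) = 0.4975
adj(I−A) = [[0.90, 0.35], [0.25, 0.65]]
(I − A)⁻¹ = adj(I−A) / det(I−A) ≈
  [   1.8090     0.7035]
  [   0.5025     1.3065]
First solve x = (I − A)⁻¹ d = adj(I−A)·d / det(I−A); in particular x_H = (0.25·120 + 0.65·105) / 0.4975 = 98.25 / 0.4975 ≈ 197.4874.
Intermediate flow from H to H: z_HH = a_HH · x_H = 0.10 × 98.25 / 0.4975 = 9.825 / 0.4975 ≈ 19.75.

z_HH = 19.75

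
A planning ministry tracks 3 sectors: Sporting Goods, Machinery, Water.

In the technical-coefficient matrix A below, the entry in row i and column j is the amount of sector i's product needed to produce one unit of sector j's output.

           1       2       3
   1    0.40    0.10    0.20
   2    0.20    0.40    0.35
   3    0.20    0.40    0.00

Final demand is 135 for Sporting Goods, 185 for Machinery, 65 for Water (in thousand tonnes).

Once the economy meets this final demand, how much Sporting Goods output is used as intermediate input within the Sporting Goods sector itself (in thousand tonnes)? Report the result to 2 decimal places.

z_11 = 201.87

I − A =
  [   0.60    -0.10    -0.20]
  [  -0.20     0.60    -0.35]
  [  -0.20    -0.40     1.00]
Cofactors of I−A, C_ij = (−1)^(i+j)·(minor ij) (rows/columns in the sector order above):
  C_11 = (0.60)(1.00) − (-0.35)(-0.40) = 0.4600
  C_12 = −[(-0.20)(1.00) − (-0.35)(-0.20)] = 0.2700
  C_13 = (-0.20)(-0.40) − (0.60)(-0.20) = 0.2000
  C_21 = −[(-0.10)(1.00) − (-0.20)(-0.40)] = 0.1800
  C_22 = (0.60)(1.00) − (-0.20)(-0.20) = 0.5600
  C_23 = −[(0.60)(-0.40) − (-0.10)(-0.20)] = 0.2600
  C_31 = (-0.10)(-0.35) − (-0.20)(0.60) = 0.1550
  C_32 = −[(0.60)(-0.35) − (-0.20)(-0.20)] = 0.2500
  C_33 = (0.60)(0.60) − (-0.10)(-0.20) = 0.3400
det(I−A) = Σ_j (I−A)_1j·C_1j = (0.60)(0.4600) + (-0.10)(0.2700) + (-0.20)(0.2000) = 0.2090
adj(I−A) = Cᵀ =
  [ 0.4600   0.1800   0.1550]
  [ 0.2700   0.5600   0.2500]
  [ 0.2000   0.2600   0.3400]
(I − A)⁻¹ = adj(I−A) / det(I−A) ≈
  [   2.2010     0.8612     0.7416]
  [   1.2919     2.6794     1.1962]
  [   0.9569     1.2440     1.6268]
First solve x = (I − A)⁻¹ d = adj(I−A)·d / det(I−A); in particular x_1 = (0.4600·135 + 0.1800·185 + 0.1550·65) / 0.2090 = 105.475 / 0.2090 ≈ 504.6651.
Intermediate flow from 1 to 1: z_11 = a_11 · x_1 = 0.40 × 105.475 / 0.2090 = 42.19 / 0.2090 ≈ 201.87.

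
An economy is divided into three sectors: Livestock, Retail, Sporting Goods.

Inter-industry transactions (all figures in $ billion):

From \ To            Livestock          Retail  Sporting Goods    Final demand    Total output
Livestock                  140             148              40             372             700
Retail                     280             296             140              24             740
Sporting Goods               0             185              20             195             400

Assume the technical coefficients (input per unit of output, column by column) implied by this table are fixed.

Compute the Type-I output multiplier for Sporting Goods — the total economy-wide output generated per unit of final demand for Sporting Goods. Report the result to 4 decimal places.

Technical coefficients a_ij = z_ij / X_j:
  a_LL = 140/700 = 0.20, a_RL = 280/700 = 0.40, a_SL = 0/700 = 0.00
  a_LR = 148/740 = 0.20, a_RR = 296/740 = 0.40, a_SR = 185/740 = 0.25
  a_LS = 40/400 = 0.10, a_RS = 140/400 = 0.35, a_SS = 20/400 = 0.05
I − A =
  [   0.80    -0.20    -0.10]
  [  -0.40     0.60    -0.35]
  [   0.00    -0.25     0.95]
Cofactors of I−A, C_ij = (−1)^(i+j)·(minor ij) (rows/columns in the sector order above):
  C_11 = (0.60)(0.95) − (-0.35)(-0.25) = 0.4825
  C_12 = −[(-0.40)(0.95) − (-0.35)(0.00)] = 0.3800
  C_13 = (-0.40)(-0.25) − (0.60)(0.00) = 0.1000
  C_21 = −[(-0.20)(0.95) − (-0.10)(-0.25)] = 0.2150
  C_22 = (0.80)(0.95) − (-0.10)(0.00) = 0.7600
  C_23 = −[(0.80)(-0.25) − (-0.20)(0.00)] = 0.2000
  C_31 = (-0.20)(-0.35) − (-0.10)(0.60) = 0.1300
  C_32 = −[(0.80)(-0.35) − (-0.10)(-0.40)] = 0.3200
  C_33 = (0.80)(0.60) − (-0.20)(-0.40) = 0.4000
det(I−A) = Σ_j (I−A)_1j·C_1j = (0.80)(0.4825) + (-0.20)(0.3800) + (-0.10)(0.1000) = 0.3000
adj(I−A) = Cᵀ =
  [ 0.4825   0.2150   0.1300]
  [ 0.3800   0.7600   0.3200]
  [ 0.1000   0.2000   0.4000]
(I − A)⁻¹ = adj(I−A) / det(I−A) ≈
  [   1.60833     0.71667     0.43333]
  [   1.26667     2.53333     1.06667]
  [   0.33333     0.66667     1.33333]
The output multiplier for sector j is the column-j sum of the Leontief inverse (I − A)⁻¹ = adj(I−A) / det(I−A).
Column S of adj(I−A): (0.1300, 0.3200, 0.4000); det(I−A) = 0.3000.
m_S = (0.1300 + 0.3200 + 0.4000) / 0.3000 = 0.85 / 0.3000 ≈ 2.8333.

m_S = 2.8333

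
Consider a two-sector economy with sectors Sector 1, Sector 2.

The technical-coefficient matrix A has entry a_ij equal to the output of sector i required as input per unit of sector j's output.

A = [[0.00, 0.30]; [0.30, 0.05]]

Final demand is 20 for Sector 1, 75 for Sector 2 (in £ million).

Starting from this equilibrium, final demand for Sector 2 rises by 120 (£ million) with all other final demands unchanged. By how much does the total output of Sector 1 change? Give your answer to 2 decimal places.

Δx_1 = 41.86

I − A =
  [   1.00    -0.30]
  [  -0.30     0.95]
det(I−A) = (1.00)(0.95) − (-0.30)(-0.30) = 0.8600
adj(I−A) = [[0.95, 0.30], [0.30, 1.00]]
(I − A)⁻¹ = adj(I−A) / det(I−A) ≈
  [   1.1047     0.3488]
  [   0.3488     1.1628]
Δx = (I − A)⁻¹ Δd with Δd having +120 in the Sector 2 component and 0 elsewhere.
So Δx_1 = L_12 · (+120), where L_12 = adj(I−A)_12 / det(I−A) = 0.30 / 0.8600.
Δx_1 = 0.30 × (+120) / 0.8600 = 36.00 / 0.8600 ≈ 41.86.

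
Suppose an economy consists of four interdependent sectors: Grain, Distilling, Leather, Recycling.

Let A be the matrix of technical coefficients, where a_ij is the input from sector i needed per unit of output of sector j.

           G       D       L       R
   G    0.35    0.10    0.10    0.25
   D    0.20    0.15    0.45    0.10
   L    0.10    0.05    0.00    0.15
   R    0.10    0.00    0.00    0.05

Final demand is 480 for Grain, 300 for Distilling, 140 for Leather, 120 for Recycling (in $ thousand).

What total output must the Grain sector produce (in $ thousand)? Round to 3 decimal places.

x_G = 995.574

I − A =
  [   0.65    -0.10    -0.10    -0.25]
  [  -0.20     0.85    -0.45    -0.10]
  [  -0.10    -0.05     1.00    -0.15]
  [  -0.10     0.00     0.00     0.95]
Compute the cofactors C_ij = (−1)^(i+j)·(3×3 minor ij) of I−A; the adjugate is their transpose:
adj(I−A) = Cᵀ =
  [ 0.786125   0.099750   0.123500   0.236875]
  [ 0.249500   0.581500   0.286625   0.172125]
  [ 0.103500   0.040625   0.483625   0.107875]
  [ 0.082750   0.010500   0.013000   0.503875]
det(I−A) = Σ_j (I−A)_1j·C_1j = (0.65)(0.786125) + (-0.10)(0.249500) + (-0.10)(0.103500) + (-0.25)(0.082750) = 0.45499375
(I − A)⁻¹ = adj(I−A) / det(I−A) ≈
  [   1.7278     0.2192     0.2714     0.5206]
  [   0.5484     1.2780     0.6300     0.3783]
  [   0.2275     0.0893     1.0629     0.2371]
  [   0.1819     0.0231     0.0286     1.1074]
x = (I − A)⁻¹ d = adj(I−A)·d / det(I−A), with det(I−A) = 0.45499375:
  x_G = (0.786125·480 + 0.099750·300 + 0.123500·140 + 0.236875·120) / 0.45499375 = 452.98 / 0.45499375 ≈ 995.574
  x_D = (0.249500·480 + 0.581500·300 + 0.286625·140 + 0.172125·120) / 0.45499375 = 354.9925 / 0.45499375 ≈ 780.214
  x_L = (0.103500·480 + 0.040625·300 + 0.483625·140 + 0.107875·120) / 0.45499375 = 142.52 / 0.45499375 ≈ 313.235
  x_R = (0.082750·480 + 0.010500·300 + 0.013000·140 + 0.503875·120) / 0.45499375 = 105.155 / 0.45499375 ≈ 231.113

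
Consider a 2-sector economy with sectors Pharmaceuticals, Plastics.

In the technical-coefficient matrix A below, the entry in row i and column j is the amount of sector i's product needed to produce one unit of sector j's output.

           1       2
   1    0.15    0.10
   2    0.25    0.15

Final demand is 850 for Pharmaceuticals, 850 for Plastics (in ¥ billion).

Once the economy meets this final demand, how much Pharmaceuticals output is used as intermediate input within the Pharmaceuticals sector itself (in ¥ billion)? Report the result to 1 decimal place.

z_11 = 173.7

I − A =
  [   0.85    -0.10]
  [  -0.25     0.85]
det(I−A) = (0.85)(0.85) − (-0.10)(-0.25) = 0.6975
adj(I−A) = [[0.85, 0.10], [0.25, 0.85]]
(I − A)⁻¹ = adj(I−A) / det(I−A) ≈
  [   1.2186     0.1434]
  [   0.3584     1.2186]
First solve x = (I − A)⁻¹ d = adj(I−A)·d / det(I−A); in particular x_1 = (0.85·850 + 0.10·850) / 0.6975 = 807.50 / 0.6975 ≈ 1157.706.
Intermediate flow from 1 to 1: z_11 = a_11 · x_1 = 0.15 × 807.50 / 0.6975 = 121.125 / 0.6975 ≈ 173.7.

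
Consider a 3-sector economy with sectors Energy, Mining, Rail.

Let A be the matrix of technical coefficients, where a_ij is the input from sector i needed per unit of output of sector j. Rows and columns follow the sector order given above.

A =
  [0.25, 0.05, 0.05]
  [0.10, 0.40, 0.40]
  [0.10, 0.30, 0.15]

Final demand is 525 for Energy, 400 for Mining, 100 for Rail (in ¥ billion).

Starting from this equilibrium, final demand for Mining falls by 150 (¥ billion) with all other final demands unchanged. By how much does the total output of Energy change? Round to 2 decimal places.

I − A =
  [   0.75    -0.05    -0.05]
  [  -0.10     0.60    -0.40]
  [  -0.10    -0.30     0.85]
Cofactors of I−A, C_ij = (−1)^(i+j)·(minor ij) (rows/columns in the sector order above):
  C_11 = (0.60)(0.85) − (-0.40)(-0.30) = 0.3900
  C_12 = −[(-0.10)(0.85) − (-0.40)(-0.10)] = 0.1250
  C_13 = (-0.10)(-0.30) − (0.60)(-0.10) = 0.0900
  C_21 = −[(-0.05)(0.85) − (-0.05)(-0.30)] = 0.0575
  C_22 = (0.75)(0.85) − (-0.05)(-0.10) = 0.6325
  C_23 = −[(0.75)(-0.30) − (-0.05)(-0.10)] = 0.2300
  C_31 = (-0.05)(-0.40) − (-0.05)(0.60) = 0.0500
  C_32 = −[(0.75)(-0.40) − (-0.05)(-0.10)] = 0.3050
  C_33 = (0.75)(0.60) − (-0.05)(-0.10) = 0.4450
det(I−A) = Σ_j (I−A)_1j·C_1j = (0.75)(0.3900) + (-0.05)(0.1250) + (-0.05)(0.0900) = 0.28175
adj(I−A) = Cᵀ =
  [ 0.3900   0.0575   0.0500]
  [ 0.1250   0.6325   0.3050]
  [ 0.0900   0.2300   0.4450]
(I − A)⁻¹ = adj(I−A) / det(I−A) ≈
  [   1.3842     0.2041     0.1775]
  [   0.4437     2.2449     1.0825]
  [   0.3194     0.8163     1.5794]
Δx = (I − A)⁻¹ Δd with Δd having -150 in the Mining component and 0 elsewhere.
So Δx_1 = L_12 · (-150), where L_12 = adj(I−A)_12 / det(I−A) = 0.0575 / 0.28175.
Δx_1 = 0.0575 × (-150) / 0.28175 = -8.625 / 0.28175 ≈ -30.61.

Δx_1 = -30.61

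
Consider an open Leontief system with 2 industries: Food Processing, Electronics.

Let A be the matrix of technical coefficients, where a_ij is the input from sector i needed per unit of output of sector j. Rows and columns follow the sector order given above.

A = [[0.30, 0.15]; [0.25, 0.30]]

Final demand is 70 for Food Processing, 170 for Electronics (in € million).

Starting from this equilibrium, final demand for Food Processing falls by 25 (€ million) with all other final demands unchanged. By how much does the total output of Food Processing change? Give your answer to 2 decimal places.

Δx_1 = -38.67

I − A =
  [   0.70    -0.15]
  [  -0.25     0.70]
det(I−A) = (0.70)(0.70) − (-0.15)(-0.25) = 0.4525
adj(I−A) = [[0.70, 0.15], [0.25, 0.70]]
(I − A)⁻¹ = adj(I−A) / det(I−A) ≈
  [   1.5470     0.3315]
  [   0.5525     1.5470]
Δx = (I − A)⁻¹ Δd with Δd having -25 in the Food Processing component and 0 elsewhere.
So Δx_1 = L_11 · (-25), where L_11 = adj(I−A)_11 / det(I−A) = 0.70 / 0.4525.
Δx_1 = 0.70 × (-25) / 0.4525 = -17.50 / 0.4525 ≈ -38.67.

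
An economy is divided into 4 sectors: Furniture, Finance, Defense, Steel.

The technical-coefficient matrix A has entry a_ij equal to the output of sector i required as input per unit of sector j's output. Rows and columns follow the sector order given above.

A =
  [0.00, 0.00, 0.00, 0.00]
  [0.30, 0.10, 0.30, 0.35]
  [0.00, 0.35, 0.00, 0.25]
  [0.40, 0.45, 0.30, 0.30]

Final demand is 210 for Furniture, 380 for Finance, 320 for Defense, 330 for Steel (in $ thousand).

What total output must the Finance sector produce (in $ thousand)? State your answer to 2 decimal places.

x_2 = 2121.17

I − A =
  [   1.00     0.00     0.00     0.00]
  [  -0.30     0.90    -0.30    -0.35]
  [   0.00    -0.35     1.00    -0.25]
  [  -0.40    -0.45    -0.30     0.70]
Compute the cofactors C_ij = (−1)^(i+j)·(3×3 minor ij) of I−A; the adjugate is their transpose:
adj(I−A) = Cᵀ =
  [ 0.26100   0.00000   0.00000   0.00000]
  [ 0.35750   0.62500   0.31500   0.42500]
  [ 0.24625   0.35750   0.47250   0.34750]
  [ 0.48450   0.55500   0.40500   0.79500]
det(I−A) = Σ_j (I−A)_1j·C_1j = (1.00)(0.26100) + (0.00)(0.35750) + (0.00)(0.24625) + (0.00)(0.48450) = 0.2610
(I − A)⁻¹ = adj(I−A) / det(I−A) ≈
  [   1.0000     0.0000     0.0000     0.0000]
  [   1.3697     2.3946     1.2069     1.6284]
  [   0.9435     1.3697     1.8103     1.3314]
  [   1.8563     2.1264     1.5517     3.0460]
x = (I − A)⁻¹ d = adj(I−A)·d / det(I−A), with det(I−A) = 0.2610:
  x_1 = (0.26100·210 + 0.00000·380 + 0.00000·320 + 0.00000·330) / 0.2610 = 54.81 / 0.2610 = 210.00
  x_2 = (0.35750·210 + 0.62500·380 + 0.31500·320 + 0.42500·330) / 0.2610 = 553.625 / 0.2610 ≈ 2121.17
  x_3 = (0.24625·210 + 0.35750·380 + 0.47250·320 + 0.34750·330) / 0.2610 = 453.4375 / 0.2610 ≈ 1737.31
  x_4 = (0.48450·210 + 0.55500·380 + 0.40500·320 + 0.79500·330) / 0.2610 = 704.595 / 0.2610 ≈ 2699.60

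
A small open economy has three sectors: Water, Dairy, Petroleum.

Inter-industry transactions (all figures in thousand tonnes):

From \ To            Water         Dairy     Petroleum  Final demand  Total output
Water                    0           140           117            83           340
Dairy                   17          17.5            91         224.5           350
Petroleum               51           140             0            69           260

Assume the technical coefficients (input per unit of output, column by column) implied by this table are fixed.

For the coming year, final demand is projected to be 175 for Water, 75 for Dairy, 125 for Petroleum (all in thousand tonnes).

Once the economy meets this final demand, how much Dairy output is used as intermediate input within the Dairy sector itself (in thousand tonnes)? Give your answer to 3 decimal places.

Technical coefficients a_ij = z_ij / X_j:
  a_11 = 0/340 = 0.00, a_21 = 17/340 = 0.05, a_31 = 51/340 = 0.15
  a_12 = 140/350 = 0.40, a_22 = 17.5/350 = 0.05, a_32 = 140/350 = 0.40
  a_13 = 117/260 = 0.45, a_23 = 91/260 = 0.35, a_33 = 0/260 = 0.00
I − A =
  [   1.00    -0.40    -0.45]
  [  -0.05     0.95    -0.35]
  [  -0.15    -0.40     1.00]
Cofactors of I−A, C_ij = (−1)^(i+j)·(minor ij) (rows/columns in the sector order above):
  C_11 = (0.95)(1.00) − (-0.35)(-0.40) = 0.8100
  C_12 = −[(-0.05)(1.00) − (-0.35)(-0.15)] = 0.1025
  C_13 = (-0.05)(-0.40) − (0.95)(-0.15) = 0.1625
  C_21 = −[(-0.40)(1.00) − (-0.45)(-0.40)] = 0.5800
  C_22 = (1.00)(1.00) − (-0.45)(-0.15) = 0.9325
  C_23 = −[(1.00)(-0.40) − (-0.40)(-0.15)] = 0.4600
  C_31 = (-0.40)(-0.35) − (-0.45)(0.95) = 0.5675
  C_32 = −[(1.00)(-0.35) − (-0.45)(-0.05)] = 0.3725
  C_33 = (1.00)(0.95) − (-0.40)(-0.05) = 0.9300
det(I−A) = Σ_j (I−A)_1j·C_1j = (1.00)(0.8100) + (-0.40)(0.1025) + (-0.45)(0.1625) = 0.695875
adj(I−A) = Cᵀ =
  [ 0.8100   0.5800   0.5675]
  [ 0.1025   0.9325   0.3725]
  [ 0.1625   0.4600   0.9300]
(I − A)⁻¹ = adj(I−A) / det(I−A) ≈
  [   1.1640     0.8335     0.8155]
  [   0.1473     1.3400     0.5353]
  [   0.2335     0.6610     1.3364]
First solve x = (I − A)⁻¹ d = adj(I−A)·d / det(I−A); in particular x_2 = (0.1025·175 + 0.9325·75 + 0.3725·125) / 0.695875 = 134.4375 / 0.695875 ≈ 193.19202.
Intermediate flow from 2 to 2: z_22 = a_22 · x_2 = 0.05 × 134.4375 / 0.695875 = 6.721875 / 0.695875 ≈ 9.660.

z_22 = 9.660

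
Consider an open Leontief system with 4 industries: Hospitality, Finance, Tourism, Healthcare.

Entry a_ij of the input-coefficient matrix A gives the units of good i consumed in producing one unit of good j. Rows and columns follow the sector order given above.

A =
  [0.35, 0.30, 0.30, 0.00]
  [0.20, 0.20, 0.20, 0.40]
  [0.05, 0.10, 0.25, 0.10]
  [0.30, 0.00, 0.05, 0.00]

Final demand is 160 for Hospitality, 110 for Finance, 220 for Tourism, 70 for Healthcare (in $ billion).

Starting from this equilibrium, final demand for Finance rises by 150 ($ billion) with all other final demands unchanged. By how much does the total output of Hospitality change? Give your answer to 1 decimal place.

I − A =
  [   0.65    -0.30    -0.30     0.00]
  [  -0.20     0.80    -0.20    -0.40]
  [  -0.05    -0.10     0.75    -0.10]
  [  -0.30     0.00    -0.05     1.00]
Compute the cofactors C_ij = (−1)^(i+j)·(3×3 minor ij) of I−A; the adjugate is their transpose:
adj(I−A) = Cᵀ =
  [ 0.57400   0.25350   0.30600   0.13200]
  [ 0.25600   0.46025   0.23900   0.20800]
  [ 0.09600   0.08900   0.42400   0.07800]
  [ 0.17700   0.08050   0.11300   0.31100]
det(I−A) = Σ_j (I−A)_1j·C_1j = (0.65)(0.57400) + (-0.30)(0.25600) + (-0.30)(0.09600) + (0.00)(0.17700) = 0.2675
(I − A)⁻¹ = adj(I−A) / det(I−A) ≈
  [   2.1458     0.9477     1.1439     0.4935]
  [   0.9570     1.7206     0.8935     0.7776]
  [   0.3589     0.3327     1.5850     0.2916]
  [   0.6617     0.3009     0.4224     1.1626]
Δx = (I − A)⁻¹ Δd with Δd having +150 in the Finance component and 0 elsewhere.
So Δx_1 = L_12 · (+150), where L_12 = adj(I−A)_12 / det(I−A) = 0.25350 / 0.2675.
Δx_1 = 0.25350 × (+150) / 0.2675 = 38.025 / 0.2675 ≈ 142.1.

Δx_1 = 142.1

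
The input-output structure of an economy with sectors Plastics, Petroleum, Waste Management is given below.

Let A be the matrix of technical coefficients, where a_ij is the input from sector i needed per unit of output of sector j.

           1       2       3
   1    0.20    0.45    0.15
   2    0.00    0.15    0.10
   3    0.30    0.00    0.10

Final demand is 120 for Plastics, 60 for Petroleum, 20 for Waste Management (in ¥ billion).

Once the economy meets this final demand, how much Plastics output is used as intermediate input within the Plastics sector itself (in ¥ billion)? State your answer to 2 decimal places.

I − A =
  [   0.80    -0.45    -0.15]
  [   0.00     0.85    -0.10]
  [  -0.30     0.00     0.90]
Cofactors of I−A, C_ij = (−1)^(i+j)·(minor ij) (rows/columns in the sector order above):
  C_11 = (0.85)(0.90) − (-0.10)(0.00) = 0.7650
  C_12 = −[(0.00)(0.90) − (-0.10)(-0.30)] = 0.0300
  C_13 = (0.00)(0.00) − (0.85)(-0.30) = 0.2550
  C_21 = −[(-0.45)(0.90) − (-0.15)(0.00)] = 0.4050
  C_22 = (0.80)(0.90) − (-0.15)(-0.30) = 0.6750
  C_23 = −[(0.80)(0.00) − (-0.45)(-0.30)] = 0.1350
  C_31 = (-0.45)(-0.10) − (-0.15)(0.85) = 0.1725
  C_32 = −[(0.80)(-0.10) − (-0.15)(0.00)] = 0.0800
  C_33 = (0.80)(0.85) − (-0.45)(0.00) = 0.6800
det(I−A) = Σ_j (I−A)_1j·C_1j = (0.80)(0.7650) + (-0.45)(0.0300) + (-0.15)(0.2550) = 0.56025
adj(I−A) = Cᵀ =
  [ 0.7650   0.4050   0.1725]
  [ 0.0300   0.6750   0.0800]
  [ 0.2550   0.1350   0.6800]
(I − A)⁻¹ = adj(I−A) / det(I−A) ≈
  [   1.3655     0.7229     0.3079]
  [   0.0535     1.2048     0.1428]
  [   0.4552     0.2410     1.2137]
First solve x = (I − A)⁻¹ d = adj(I−A)·d / det(I−A); in particular x_1 = (0.7650·120 + 0.4050·60 + 0.1725·20) / 0.56025 = 119.55 / 0.56025 ≈ 213.3869.
Intermediate flow from 1 to 1: z_11 = a_11 · x_1 = 0.20 × 119.55 / 0.56025 = 23.91 / 0.56025 ≈ 42.68.

z_11 = 42.68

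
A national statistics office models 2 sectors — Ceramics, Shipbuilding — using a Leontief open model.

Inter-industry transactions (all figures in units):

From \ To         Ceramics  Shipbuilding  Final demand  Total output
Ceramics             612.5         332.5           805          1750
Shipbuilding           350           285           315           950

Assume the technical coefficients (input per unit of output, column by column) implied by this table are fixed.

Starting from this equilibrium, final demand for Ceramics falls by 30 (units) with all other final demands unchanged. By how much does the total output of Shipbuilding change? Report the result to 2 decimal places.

Δx_2 = -15.58

Technical coefficients a_ij = z_ij / X_j:
  a_11 = 612.5/1750 = 0.35, a_21 = 350/1750 = 0.20
  a_12 = 332.5/950 = 0.35, a_22 = 285/950 = 0.30
I − A =
  [   0.65    -0.35]
  [  -0.20     0.70]
det(I−A) = (0.65)(0.70) − (-0.35)(-0.20) = 0.3850
adj(I−A) = [[0.70, 0.35], [0.20, 0.65]]
(I − A)⁻¹ = adj(I−A) / det(I−A) ≈
  [   1.8182     0.9091]
  [   0.5195     1.6883]
Δx = (I − A)⁻¹ Δd with Δd having -30 in the Ceramics component and 0 elsewhere.
So Δx_2 = L_21 · (-30), where L_21 = adj(I−A)_21 / det(I−A) = 0.20 / 0.3850.
Δx_2 = 0.20 × (-30) / 0.3850 = -6.00 / 0.3850 ≈ -15.58.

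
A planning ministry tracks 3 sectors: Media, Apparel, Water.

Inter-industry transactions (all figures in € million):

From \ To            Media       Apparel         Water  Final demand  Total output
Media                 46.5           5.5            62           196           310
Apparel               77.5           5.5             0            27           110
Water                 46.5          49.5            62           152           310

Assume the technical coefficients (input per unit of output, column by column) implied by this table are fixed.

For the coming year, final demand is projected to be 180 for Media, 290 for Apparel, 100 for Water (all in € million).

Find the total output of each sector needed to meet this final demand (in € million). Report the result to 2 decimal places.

Technical coefficients a_ij = z_ij / X_j:
  a_11 = 46.5/310 = 0.15, a_21 = 77.5/310 = 0.25, a_31 = 46.5/310 = 0.15
  a_12 = 5.5/110 = 0.05, a_22 = 5.5/110 = 0.05, a_32 = 49.5/110 = 0.45
  a_13 = 62/310 = 0.20, a_23 = 0/310 = 0.00, a_33 = 62/310 = 0.20
I − A =
  [   0.85    -0.05    -0.20]
  [  -0.25     0.95     0.00]
  [  -0.15    -0.45     0.80]
Cofactors of I−A, C_ij = (−1)^(i+j)·(minor ij) (rows/columns in the sector order above):
  C_11 = (0.95)(0.80) − (0.00)(-0.45) = 0.7600
  C_12 = −[(-0.25)(0.80) − (0.00)(-0.15)] = 0.2000
  C_13 = (-0.25)(-0.45) − (0.95)(-0.15) = 0.2550
  C_21 = −[(-0.05)(0.80) − (-0.20)(-0.45)] = 0.1300
  C_22 = (0.85)(0.80) − (-0.20)(-0.15) = 0.6500
  C_23 = −[(0.85)(-0.45) − (-0.05)(-0.15)] = 0.3900
  C_31 = (-0.05)(0.00) − (-0.20)(0.95) = 0.1900
  C_32 = −[(0.85)(0.00) − (-0.20)(-0.25)] = 0.0500
  C_33 = (0.85)(0.95) − (-0.05)(-0.25) = 0.7950
det(I−A) = Σ_j (I−A)_1j·C_1j = (0.85)(0.7600) + (-0.05)(0.2000) + (-0.20)(0.2550) = 0.5850
adj(I−A) = Cᵀ =
  [ 0.7600   0.1300   0.1900]
  [ 0.2000   0.6500   0.0500]
  [ 0.2550   0.3900   0.7950]
(I − A)⁻¹ = adj(I−A) / det(I−A) ≈
  [   1.2991     0.2222     0.3248]
  [   0.3419     1.1111     0.0855]
  [   0.4359     0.6667     1.3590]
x = (I − A)⁻¹ d = adj(I−A)·d / det(I−A), with det(I−A) = 0.5850:
  x_1 = (0.7600·180 + 0.1300·290 + 0.1900·100) / 0.5850 = 193.50 / 0.5850 ≈ 330.77
  x_2 = (0.2000·180 + 0.6500·290 + 0.0500·100) / 0.5850 = 229.50 / 0.5850 ≈ 392.31
  x_3 = (0.2550·180 + 0.3900·290 + 0.7950·100) / 0.5850 = 238.50 / 0.5850 ≈ 407.69

x_1 = 330.77, x_2 = 392.31, x_3 = 407.69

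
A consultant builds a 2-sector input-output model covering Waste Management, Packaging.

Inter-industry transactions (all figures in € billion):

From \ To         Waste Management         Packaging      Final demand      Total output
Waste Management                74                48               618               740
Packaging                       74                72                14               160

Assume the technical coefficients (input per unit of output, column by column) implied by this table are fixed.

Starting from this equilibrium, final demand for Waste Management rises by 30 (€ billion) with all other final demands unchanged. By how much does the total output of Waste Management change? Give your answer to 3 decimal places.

Technical coefficients a_ij = z_ij / X_j:
  a_WW = 74/740 = 0.10, a_PW = 74/740 = 0.10
  a_WP = 48/160 = 0.30, a_PP = 72/160 = 0.45
I − A =
  [   0.90    -0.30]
  [  -0.10     0.55]
det(I−A) = (0.90)(0.55) − (-0.30)(-0.10) = 0.4650
adj(I−A) = [[0.55, 0.30], [0.10, 0.90]]
(I − A)⁻¹ = adj(I−A) / det(I−A) ≈
  [   1.1828     0.6452]
  [   0.2151     1.9355]
Δx = (I − A)⁻¹ Δd with Δd having +30 in the Waste Management component and 0 elsewhere.
So Δx_W = L_WW · (+30), where L_WW = adj(I−A)_WW / det(I−A) = 0.55 / 0.4650.
Δx_W = 0.55 × (+30) / 0.4650 = 16.50 / 0.4650 ≈ 35.484.

Δx_W = 35.484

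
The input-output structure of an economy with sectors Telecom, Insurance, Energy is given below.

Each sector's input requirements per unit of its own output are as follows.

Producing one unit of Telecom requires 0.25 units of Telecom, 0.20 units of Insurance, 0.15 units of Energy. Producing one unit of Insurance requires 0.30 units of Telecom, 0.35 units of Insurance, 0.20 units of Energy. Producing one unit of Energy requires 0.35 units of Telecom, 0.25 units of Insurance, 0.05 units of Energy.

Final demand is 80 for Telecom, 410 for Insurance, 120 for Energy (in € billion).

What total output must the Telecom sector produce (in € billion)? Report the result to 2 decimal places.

I − A =
  [   0.75    -0.30    -0.35]
  [  -0.20     0.65    -0.25]
  [  -0.15    -0.20     0.95]
Cofactors of I−A, C_ij = (−1)^(i+j)·(minor ij) (rows/columns in the sector order above):
  C_11 = (0.65)(0.95) − (-0.25)(-0.20) = 0.5675
  C_12 = −[(-0.20)(0.95) − (-0.25)(-0.15)] = 0.2275
  C_13 = (-0.20)(-0.20) − (0.65)(-0.15) = 0.1375
  C_21 = −[(-0.30)(0.95) − (-0.35)(-0.20)] = 0.3550
  C_22 = (0.75)(0.95) − (-0.35)(-0.15) = 0.6600
  C_23 = −[(0.75)(-0.20) − (-0.30)(-0.15)] = 0.1950
  C_31 = (-0.30)(-0.25) − (-0.35)(0.65) = 0.3025
  C_32 = −[(0.75)(-0.25) − (-0.35)(-0.20)] = 0.2575
  C_33 = (0.75)(0.65) − (-0.30)(-0.20) = 0.4275
det(I−A) = Σ_j (I−A)_1j·C_1j = (0.75)(0.5675) + (-0.30)(0.2275) + (-0.35)(0.1375) = 0.30925
adj(I−A) = Cᵀ =
  [ 0.5675   0.3550   0.3025]
  [ 0.2275   0.6600   0.2575]
  [ 0.1375   0.1950   0.4275]
(I − A)⁻¹ = adj(I−A) / det(I−A) ≈
  [   1.8351     1.1479     0.9782]
  [   0.7357     2.1342     0.8327]
  [   0.4446     0.6306     1.3824]
x = (I − A)⁻¹ d = adj(I−A)·d / det(I−A), with det(I−A) = 0.30925:
  x_T = (0.5675·80 + 0.3550·410 + 0.3025·120) / 0.30925 = 227.25 / 0.30925 ≈ 734.84
  x_I = (0.2275·80 + 0.6600·410 + 0.2575·120) / 0.30925 = 319.70 / 0.30925 ≈ 1033.79
  x_E = (0.1375·80 + 0.1950·410 + 0.4275·120) / 0.30925 = 142.25 / 0.30925 ≈ 459.98

x_T = 734.84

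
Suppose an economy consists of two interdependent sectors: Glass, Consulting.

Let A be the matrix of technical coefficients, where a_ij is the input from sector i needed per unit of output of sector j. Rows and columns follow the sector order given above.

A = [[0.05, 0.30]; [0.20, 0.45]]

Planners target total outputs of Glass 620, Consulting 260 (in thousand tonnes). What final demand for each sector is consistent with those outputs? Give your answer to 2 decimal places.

d_1 = 511.00, d_2 = 19.00

I − A =
  [   0.95    -0.30]
  [  -0.20     0.55]
d = (I − A) x:
  d_1 = (+0.95)·620 + (-0.30)·260 = 511.00
  d_2 = (-0.20)·620 + (+0.55)·260 = 19.00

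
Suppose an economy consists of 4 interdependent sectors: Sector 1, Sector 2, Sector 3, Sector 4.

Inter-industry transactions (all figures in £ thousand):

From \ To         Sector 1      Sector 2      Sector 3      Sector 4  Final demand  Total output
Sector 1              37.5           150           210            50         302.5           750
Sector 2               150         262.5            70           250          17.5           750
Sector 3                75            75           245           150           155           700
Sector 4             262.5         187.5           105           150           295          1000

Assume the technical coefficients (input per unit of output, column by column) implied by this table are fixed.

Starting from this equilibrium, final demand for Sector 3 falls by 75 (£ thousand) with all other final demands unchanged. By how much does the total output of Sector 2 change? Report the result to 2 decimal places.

Δx_2 = -75.19

Technical coefficients a_ij = z_ij / X_j:
  a_11 = 37.5/750 = 0.05, a_21 = 150/750 = 0.20, a_31 = 75/750 = 0.10, a_41 = 262.5/750 = 0.35
  a_12 = 150/750 = 0.20, a_22 = 262.5/750 = 0.35, a_32 = 75/750 = 0.10, a_42 = 187.5/750 = 0.25
  a_13 = 210/700 = 0.30, a_23 = 70/700 = 0.10, a_33 = 245/700 = 0.35, a_43 = 105/700 = 0.15
  a_14 = 50/1000 = 0.05, a_24 = 250/1000 = 0.25, a_34 = 150/1000 = 0.15, a_44 = 150/1000 = 0.15
I − A =
  [   0.95    -0.20    -0.30    -0.05]
  [  -0.20     0.65    -0.10    -0.25]
  [  -0.10    -0.10     0.65    -0.15]
  [  -0.35    -0.25    -0.15     0.85]
Compute the cofactors C_ij = (−1)^(i+j)·(3×3 minor ij) of I−A; the adjugate is their transpose:
adj(I−A) = Cᵀ =
  [ 0.287875   0.151625   0.177625   0.092875]
  [ 0.180375   0.450125   0.193375   0.177125]
  [ 0.116375   0.143375   0.400125   0.119625]
  [ 0.192125   0.220125   0.200625   0.338375]
det(I−A) = Σ_j (I−A)_1j·C_1j = (0.95)(0.287875) + (-0.20)(0.180375) + (-0.30)(0.116375) + (-0.05)(0.192125) = 0.1928875
(I − A)⁻¹ = adj(I−A) / det(I−A) ≈
  [   1.4925     0.7861     0.9209     0.4815]
  [   0.9351     2.3336     1.0025     0.9183]
  [   0.6033     0.7433     2.0744     0.6202]
  [   0.9960     1.1412     1.0401     1.7543]
Δx = (I − A)⁻¹ Δd with Δd having -75 in the Sector 3 component and 0 elsewhere.
So Δx_2 = L_23 · (-75), where L_23 = adj(I−A)_23 / det(I−A) = 0.193375 / 0.1928875.
Δx_2 = 0.193375 × (-75) / 0.1928875 = -14.503125 / 0.1928875 ≈ -75.19.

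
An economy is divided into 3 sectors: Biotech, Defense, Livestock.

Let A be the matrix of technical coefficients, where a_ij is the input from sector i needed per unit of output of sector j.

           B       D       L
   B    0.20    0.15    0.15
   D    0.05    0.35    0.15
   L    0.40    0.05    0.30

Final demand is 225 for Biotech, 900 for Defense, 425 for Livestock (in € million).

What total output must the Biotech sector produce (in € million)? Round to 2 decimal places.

I − A =
  [   0.80    -0.15    -0.15]
  [  -0.05     0.65    -0.15]
  [  -0.40    -0.05     0.70]
Cofactors of I−A, C_ij = (−1)^(i+j)·(minor ij) (rows/columns in the sector order above):
  C_11 = (0.65)(0.70) − (-0.15)(-0.05) = 0.4475
  C_12 = −[(-0.05)(0.70) − (-0.15)(-0.40)] = 0.0950
  C_13 = (-0.05)(-0.05) − (0.65)(-0.40) = 0.2625
  C_21 = −[(-0.15)(0.70) − (-0.15)(-0.05)] = 0.1125
  C_22 = (0.80)(0.70) − (-0.15)(-0.40) = 0.5000
  C_23 = −[(0.80)(-0.05) − (-0.15)(-0.40)] = 0.1000
  C_31 = (-0.15)(-0.15) − (-0.15)(0.65) = 0.1200
  C_32 = −[(0.80)(-0.15) − (-0.15)(-0.05)] = 0.1275
  C_33 = (0.80)(0.65) − (-0.15)(-0.05) = 0.5125
det(I−A) = Σ_j (I−A)_1j·C_1j = (0.80)(0.4475) + (-0.15)(0.0950) + (-0.15)(0.2625) = 0.304375
adj(I−A) = Cᵀ =
  [ 0.4475   0.1125   0.1200]
  [ 0.0950   0.5000   0.1275]
  [ 0.2625   0.1000   0.5125]
(I − A)⁻¹ = adj(I−A) / det(I−A) ≈
  [   1.4702     0.3696     0.3943]
  [   0.3121     1.6427     0.4189]
  [   0.8624     0.3285     1.6838]
x = (I − A)⁻¹ d = adj(I−A)·d / det(I−A), with det(I−A) = 0.304375:
  x_B = (0.4475·225 + 0.1125·900 + 0.1200·425) / 0.304375 = 252.9375 / 0.304375 ≈ 831.01
  x_D = (0.0950·225 + 0.5000·900 + 0.1275·425) / 0.304375 = 525.5625 / 0.304375 ≈ 1726.69
  x_L = (0.2625·225 + 0.1000·900 + 0.5125·425) / 0.304375 = 366.875 / 0.304375 ≈ 1205.34

x_B = 831.01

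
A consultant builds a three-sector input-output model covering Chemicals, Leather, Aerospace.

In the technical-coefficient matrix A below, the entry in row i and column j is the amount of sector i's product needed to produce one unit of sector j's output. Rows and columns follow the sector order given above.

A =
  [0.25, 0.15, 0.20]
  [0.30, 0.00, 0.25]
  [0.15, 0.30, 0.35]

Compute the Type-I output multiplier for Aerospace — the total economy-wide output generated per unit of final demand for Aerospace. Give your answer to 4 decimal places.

I − A =
  [   0.75    -0.15    -0.20]
  [  -0.30     1.00    -0.25]
  [  -0.15    -0.30     0.65]
Cofactors of I−A, C_ij = (−1)^(i+j)·(minor ij) (rows/columns in the sector order above):
  C_11 = (1.00)(0.65) − (-0.25)(-0.30) = 0.5750
  C_12 = −[(-0.30)(0.65) − (-0.25)(-0.15)] = 0.2325
  C_13 = (-0.30)(-0.30) − (1.00)(-0.15) = 0.2400
  C_21 = −[(-0.15)(0.65) − (-0.20)(-0.30)] = 0.1575
  C_22 = (0.75)(0.65) − (-0.20)(-0.15) = 0.4575
  C_23 = −[(0.75)(-0.30) − (-0.15)(-0.15)] = 0.2475
  C_31 = (-0.15)(-0.25) − (-0.20)(1.00) = 0.2375
  C_32 = −[(0.75)(-0.25) − (-0.20)(-0.30)] = 0.2475
  C_33 = (0.75)(1.00) − (-0.15)(-0.30) = 0.7050
det(I−A) = Σ_j (I−A)_1j·C_1j = (0.75)(0.5750) + (-0.15)(0.2325) + (-0.20)(0.2400) = 0.348375
adj(I−A) = Cᵀ =
  [ 0.5750   0.1575   0.2375]
  [ 0.2325   0.4575   0.2475]
  [ 0.2400   0.2475   0.7050]
(I − A)⁻¹ = adj(I−A) / det(I−A) ≈
  [   1.65052     0.45210     0.68174]
  [   0.66738     1.31324     0.71044]
  [   0.68891     0.71044     2.02368]
The output multiplier for sector j is the column-j sum of the Leontief inverse (I − A)⁻¹ = adj(I−A) / det(I−A).
Column A of adj(I−A): (0.2375, 0.2475, 0.7050); det(I−A) = 0.348375.
m_A = (0.2375 + 0.2475 + 0.7050) / 0.348375 = 1.19 / 0.348375 ≈ 3.4159.

m_A = 3.4159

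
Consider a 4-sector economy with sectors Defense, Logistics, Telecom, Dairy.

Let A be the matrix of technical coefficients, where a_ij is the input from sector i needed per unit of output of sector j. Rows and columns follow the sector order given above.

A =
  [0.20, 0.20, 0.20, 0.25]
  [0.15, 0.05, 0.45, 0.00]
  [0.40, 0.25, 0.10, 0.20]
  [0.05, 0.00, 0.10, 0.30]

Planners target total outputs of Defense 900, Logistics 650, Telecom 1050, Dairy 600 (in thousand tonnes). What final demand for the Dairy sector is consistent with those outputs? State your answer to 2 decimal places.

d_4 = 270.00

I − A =
  [   0.80    -0.20    -0.20    -0.25]
  [  -0.15     0.95    -0.45     0.00]
  [  -0.40    -0.25     0.90    -0.20]
  [  -0.05     0.00    -0.10     0.70]
d = (I − A) x:
  d_1 = (+0.80)·900 + (-0.20)·650 + (-0.20)·1050 + (-0.25)·600 = 230.00
  d_2 = (-0.15)·900 + (+0.95)·650 + (-0.45)·1050 + (+0.00)·600 = 10.00
  d_3 = (-0.40)·900 + (-0.25)·650 + (+0.90)·1050 + (-0.20)·600 = 302.50
  d_4 = (-0.05)·900 + (+0.00)·650 + (-0.10)·1050 + (+0.70)·600 = 270.00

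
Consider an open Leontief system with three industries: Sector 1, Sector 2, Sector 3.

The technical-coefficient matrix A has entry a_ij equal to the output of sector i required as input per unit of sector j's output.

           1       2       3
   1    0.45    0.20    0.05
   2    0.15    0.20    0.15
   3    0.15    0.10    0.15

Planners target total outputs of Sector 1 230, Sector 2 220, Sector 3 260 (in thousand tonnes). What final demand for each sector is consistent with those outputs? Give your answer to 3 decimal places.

d_1 = 69.500, d_2 = 102.500, d_3 = 164.500

I − A =
  [   0.55    -0.20    -0.05]
  [  -0.15     0.80    -0.15]
  [  -0.15    -0.10     0.85]
d = (I − A) x:
  d_1 = (+0.55)·230 + (-0.20)·220 + (-0.05)·260 = 69.500
  d_2 = (-0.15)·230 + (+0.80)·220 + (-0.15)·260 = 102.500
  d_3 = (-0.15)·230 + (-0.10)·220 + (+0.85)·260 = 164.500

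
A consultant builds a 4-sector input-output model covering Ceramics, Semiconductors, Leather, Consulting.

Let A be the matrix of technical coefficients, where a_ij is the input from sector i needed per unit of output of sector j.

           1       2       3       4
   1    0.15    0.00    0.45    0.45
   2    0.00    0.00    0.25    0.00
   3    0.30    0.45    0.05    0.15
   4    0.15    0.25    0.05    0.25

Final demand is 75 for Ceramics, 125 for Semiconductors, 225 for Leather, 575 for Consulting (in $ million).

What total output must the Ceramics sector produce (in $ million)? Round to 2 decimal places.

I − A =
  [   0.85     0.00    -0.45    -0.45]
  [   0.00     1.00    -0.25     0.00]
  [  -0.30    -0.45     0.95    -0.15]
  [  -0.15    -0.25    -0.05     0.75]
Compute the cofactors C_ij = (−1)^(i+j)·(3×3 minor ij) of I−A; the adjugate is their transpose:
adj(I−A) = Cᵀ =
  [ 0.611250   0.285750   0.388125   0.444375]
  [ 0.061875   0.417000   0.142500   0.065625]
  [ 0.247500   0.322125   0.570000   0.262500]
  [ 0.159375   0.217625   0.163125   0.576875]
det(I−A) = Σ_j (I−A)_1j·C_1j = (0.85)(0.611250) + (0.00)(0.061875) + (-0.45)(0.247500) + (-0.45)(0.159375) = 0.33646875
(I − A)⁻¹ = adj(I−A) / det(I−A) ≈
  [   1.8167     0.8493     1.1535     1.3207]
  [   0.1839     1.2393     0.4235     0.1950]
  [   0.7356     0.9574     1.6941     0.7802]
  [   0.4737     0.6468     0.4848     1.7145]
x = (I − A)⁻¹ d = adj(I−A)·d / det(I−A), with det(I−A) = 0.33646875:
  x_1 = (0.611250·75 + 0.285750·125 + 0.388125·225 + 0.444375·575) / 0.33646875 = 424.40625 / 0.33646875 ≈ 1261.35
  x_2 = (0.061875·75 + 0.417000·125 + 0.142500·225 + 0.065625·575) / 0.33646875 = 126.5625 / 0.33646875 ≈ 376.15
  x_3 = (0.247500·75 + 0.322125·125 + 0.570000·225 + 0.262500·575) / 0.33646875 = 338.015625 / 0.33646875 ≈ 1004.60
  x_4 = (0.159375·75 + 0.217625·125 + 0.163125·225 + 0.576875·575) / 0.33646875 = 407.5625 / 0.33646875 ≈ 1211.29

x_1 = 1261.35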